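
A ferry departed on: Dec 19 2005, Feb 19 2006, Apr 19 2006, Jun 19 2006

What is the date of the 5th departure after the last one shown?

Gaps: 62, 59, 61 days — not constant. Every event is on the 19th of the month.
Pattern: the 19th of every 2 months.
August 2006: Aug 19 2006.
October 2006: Oct 19 2006.
December 2006: Dec 19 2006.
Next: February 2007 → Feb 19 2007.
April 2007: Apr 19 2007.

Apr 19 2007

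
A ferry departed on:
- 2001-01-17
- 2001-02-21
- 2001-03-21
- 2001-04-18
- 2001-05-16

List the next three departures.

2001-06-20, 2001-07-18, 2001-08-15

These are Wednesdays at 28- or 35-day spacing (35, 28, 28, 28).
The pattern: 3rd Wednesday of the month.
June 2001 — 3rd Wednesday is 2001-06-20.
July 2001 — 3rd Wednesday is 2001-07-18.
August 2001 — 3rd Wednesday is 2001-08-15.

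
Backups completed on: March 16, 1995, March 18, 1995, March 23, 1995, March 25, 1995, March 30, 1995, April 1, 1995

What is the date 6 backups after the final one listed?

Gaps: 2, 5, 2, 5, 2 days — not constant, but cyclic with period 2.
The events fall on every Thursday and Saturday.
Next Thursday: April 6, 1995.
Next Saturday: April 8, 1995.
The following Thursday is April 13, 1995.
The following Saturday is April 15, 1995.
The following Thursday is April 20, 1995.
The following Saturday is April 22, 1995.

April 22, 1995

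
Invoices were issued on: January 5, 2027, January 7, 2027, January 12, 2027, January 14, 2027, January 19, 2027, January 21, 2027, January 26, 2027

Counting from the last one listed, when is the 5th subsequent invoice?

Gaps: 2, 5, 2, 5, 2, 5 days — not constant, but cyclic with period 2.
The events fall on every Tuesday and Thursday.
The following Thursday is January 28, 2027.
The following Tuesday is February 2, 2027.
Next Thursday: February 4, 2027.
The following Tuesday is February 9, 2027.
The following Thursday is February 11, 2027.

February 11, 2027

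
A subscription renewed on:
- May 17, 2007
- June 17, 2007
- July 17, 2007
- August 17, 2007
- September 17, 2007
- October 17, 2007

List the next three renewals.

The day-of-month is always 17 (31, 30, 31, 31, 30 days between events).
So this recurs on the 17th of each month.
Next: November 2007 → November 17, 2007.
December 2007: December 17, 2007.
January 2008: January 17, 2008.

November 17, 2007; December 17, 2007; January 17, 2008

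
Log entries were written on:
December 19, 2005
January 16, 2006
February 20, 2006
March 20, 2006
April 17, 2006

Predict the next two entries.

All dates are Mondays, 28, 35, 28, 28 days apart.
Specifically, the 3rd Monday of each month.
May 2006 — 3rd Monday is May 15, 2006.
June 2006 — 3rd Monday is June 19, 2006.

May 15, 2006; June 19, 2006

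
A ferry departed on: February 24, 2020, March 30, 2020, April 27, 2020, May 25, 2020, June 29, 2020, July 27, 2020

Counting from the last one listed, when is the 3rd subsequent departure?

October 26, 2020

All Mondays; the gaps (35, 28, 28, 35, 28) vary with month length.
This is the last Monday of each month.
Last Monday of August 2020: August 31, 2020.
September 2020 ends with Monday September 28, 2020.
Last Monday of October 2020: October 26, 2020.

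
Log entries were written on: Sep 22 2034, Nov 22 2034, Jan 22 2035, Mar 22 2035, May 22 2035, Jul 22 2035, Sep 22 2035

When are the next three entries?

Nov 22 2035, Jan 22 2036, Mar 22 2036

Gaps: 61, 61, 59, 61, 61, 62 days — not constant. Every event is on the 22nd of the month.
Pattern: the 22nd of every 2 months.
Next: November 2035 → Nov 22 2035.
January 2036: Jan 22 2036.
March 2036: Mar 22 2036.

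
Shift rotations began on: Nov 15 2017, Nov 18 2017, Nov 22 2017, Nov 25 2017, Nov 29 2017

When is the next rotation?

The gap pattern 3, 4, 3, 4 repeats every 2 events.
These are the Wednesdays and Saturdays of each week.
The following Saturday is Dec 2 2017.

Dec 2 2017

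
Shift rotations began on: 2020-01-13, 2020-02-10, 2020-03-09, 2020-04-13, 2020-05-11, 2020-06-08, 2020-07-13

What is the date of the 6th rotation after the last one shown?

2021-01-11

All dates are Mondays, 28, 28, 35, 28, 28, 35 days apart.
Specifically, the 2nd Monday of each month.
2nd Monday of August 2020: 2020-08-10.
2nd Monday of September 2020: 2020-09-14.
October 2020 — 2nd Monday is 2020-10-12.
2nd Monday of November 2020: 2020-11-09.
December 2020 — 2nd Monday is 2020-12-14.
January 2021 — 2nd Monday is 2021-01-11.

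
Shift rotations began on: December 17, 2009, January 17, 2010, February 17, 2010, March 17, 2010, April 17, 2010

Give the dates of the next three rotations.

May 17, 2010; June 17, 2010; July 17, 2010

Gaps: 31, 31, 28, 31 days — not constant. Every event is on the 17th of the month.
Pattern: the 17th of each month.
May 2010: May 17, 2010.
June 2010: June 17, 2010.
July 2010: July 17, 2010.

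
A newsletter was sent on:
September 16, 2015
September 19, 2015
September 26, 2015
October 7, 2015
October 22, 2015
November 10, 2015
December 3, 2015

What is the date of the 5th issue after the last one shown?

May 26, 2016

The spacing grows by 4 each time: 3, 7, 11, 15, 19, 23 days.
Next gap: 27 days. December 3, 2015 + 27 days = December 30, 2015.
Next gap: 31 days. December 30, 2015 + 31 days = January 30, 2016.
Next gap: 35 days. January 30, 2016 + 35 days = March 5, 2016.
Next gap: 39 days. March 5, 2016 + 39 days = April 13, 2016.
Next gap: 43 days. April 13, 2016 + 43 days = May 26, 2016.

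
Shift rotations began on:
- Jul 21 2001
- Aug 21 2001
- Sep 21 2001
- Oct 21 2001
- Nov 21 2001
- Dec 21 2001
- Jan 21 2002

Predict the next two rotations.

Feb 21 2002, Mar 21 2002

Gaps: 31, 31, 30, 31, 30, 31 days — not constant. Every event is on the 21st of the month.
Pattern: the 21st of each month.
Next: February 2002 → Feb 21 2002.
Next: March 2002 → Mar 21 2002.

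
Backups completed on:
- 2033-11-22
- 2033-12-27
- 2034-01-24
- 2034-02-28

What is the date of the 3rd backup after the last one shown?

Gaps: 35, 28, 35 days — a mix of 28 and 35. Every date is a Tuesday.
Each is the 4th Tuesday of its month.
March 2034 — 4th Tuesday is 2034-03-28.
April 2034 — 4th Tuesday is 2034-04-25.
4th Tuesday of May 2034: 2034-05-23.

2034-05-23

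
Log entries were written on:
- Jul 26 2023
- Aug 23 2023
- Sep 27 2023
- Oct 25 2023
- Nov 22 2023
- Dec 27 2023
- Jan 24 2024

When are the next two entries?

These are Wednesdays at 28- or 35-day spacing (28, 35, 28, 28, 35, 28).
The pattern: 4th Wednesday of the month.
February 2024 — 4th Wednesday is Feb 28 2024.
4th Wednesday of March 2024: Mar 27 2024.

Feb 28 2024, Mar 27 2024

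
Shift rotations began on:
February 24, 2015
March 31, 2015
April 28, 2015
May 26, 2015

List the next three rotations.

June 30, 2015; July 28, 2015; August 25, 2015

Every date is a Tuesday; gaps 35, 28, 28 days.
Each is the last Tuesday of its month (at least one falls on the 29th or later, ruling out '4th Tuesday').
Last Tuesday of June 2015: June 30, 2015.
Last Tuesday of July 2015: July 28, 2015.
Last Tuesday of August 2015: August 25, 2015.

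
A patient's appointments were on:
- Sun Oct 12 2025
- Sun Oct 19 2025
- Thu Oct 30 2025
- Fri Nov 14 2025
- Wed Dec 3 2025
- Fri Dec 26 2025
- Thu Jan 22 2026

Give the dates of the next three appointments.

The spacing grows by 4 each time: 7, 11, 15, 19, 23, 27 days.
Next gap: 31 days. Thu Jan 22 2026 + 31 days = Sun Feb 22 2026.
Next gap: 35 days. Sun Feb 22 2026 + 35 days = Sun Mar 29 2026.
Next gap: 39 days. Sun Mar 29 2026 + 39 days = Thu May 7 2026.

Sun Feb 22 2026, Sun Mar 29 2026, Thu May 7 2026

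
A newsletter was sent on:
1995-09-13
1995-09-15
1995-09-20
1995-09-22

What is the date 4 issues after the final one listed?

The gap pattern 2, 5, 2 repeats every 2 events.
These are the Wednesdays and Fridays of each week.
Next Wednesday: 1995-09-27.
The following Friday is 1995-09-29.
Next Wednesday: 1995-10-04.
Next Friday: 1995-10-06.

1995-10-06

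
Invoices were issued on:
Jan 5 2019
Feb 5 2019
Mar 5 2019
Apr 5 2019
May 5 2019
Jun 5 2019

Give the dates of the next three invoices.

Jul 5 2019, Aug 5 2019, Sep 5 2019

Gaps: 31, 28, 31, 30, 31 days — not constant. Every event is on the 5th of the month.
Pattern: the 5th of each month.
July 2019: Jul 5 2019.
August 2019: Aug 5 2019.
Next: September 2019 → Sep 5 2019.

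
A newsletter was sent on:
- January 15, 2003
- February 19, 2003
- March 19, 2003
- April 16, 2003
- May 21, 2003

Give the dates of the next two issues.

June 18, 2003; July 16, 2003

Gaps: 35, 28, 28, 35 days — a mix of 28 and 35. Every date is a Wednesday.
Each is the 3rd Wednesday of its month.
3rd Wednesday of June 2003: June 18, 2003.
July 2003 — 3rd Wednesday is July 16, 2003.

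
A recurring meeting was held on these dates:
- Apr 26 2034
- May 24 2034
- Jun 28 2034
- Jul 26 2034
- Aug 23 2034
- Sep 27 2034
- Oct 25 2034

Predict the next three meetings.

Gaps: 28, 35, 28, 28, 35, 28 days — a mix of 28 and 35. Every date is a Wednesday.
Each is the 4th Wednesday of its month.
November 2034 — 4th Wednesday is Nov 22 2034.
4th Wednesday of December 2034: Dec 27 2034.
4th Wednesday of January 2035: Jan 24 2035.

Nov 22 2034, Dec 27 2034, Jan 24 2035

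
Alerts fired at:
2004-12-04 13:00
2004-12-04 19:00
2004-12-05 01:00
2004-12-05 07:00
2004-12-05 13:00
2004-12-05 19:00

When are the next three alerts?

Gaps: 6, 6, 6, 6, 6 hours — each event is 6 hours after the previous one.
2004-12-05 19:00 + 6 h = 2004-12-06 01:00.
2004-12-06 01:00 + 6 h = 2004-12-06 07:00.
2004-12-06 07:00 + 6 h = 2004-12-06 13:00.

2004-12-06 01:00, 2004-12-06 07:00, 2004-12-06 13:00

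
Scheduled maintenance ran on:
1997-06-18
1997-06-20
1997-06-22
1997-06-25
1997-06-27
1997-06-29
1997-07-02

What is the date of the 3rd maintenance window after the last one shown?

Every event lands on a Wednesday or Friday or Sunday (gaps cycle 2, 2, 3, 2, 2, 3).
So the schedule is: every Wednesday, Friday and Sunday.
Next Friday: 1997-07-04.
Next Sunday: 1997-07-06.
The following Wednesday is 1997-07-09.

1997-07-09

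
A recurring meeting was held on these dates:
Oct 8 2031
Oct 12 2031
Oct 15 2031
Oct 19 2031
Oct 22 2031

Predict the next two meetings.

Oct 26 2031, Oct 29 2031

The gap pattern 4, 3, 4, 3 repeats every 2 events.
These are the Wednesdays and Sundays of each week.
Next Sunday: Oct 26 2031.
The following Wednesday is Oct 29 2031.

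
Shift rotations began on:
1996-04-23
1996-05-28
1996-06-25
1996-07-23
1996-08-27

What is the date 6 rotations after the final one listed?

All dates are Tuesdays, 35, 28, 28, 35 days apart.
Specifically, the 4th Tuesday of each month.
4th Tuesday of September 1996: 1996-09-24.
4th Tuesday of October 1996: 1996-10-22.
4th Tuesday of November 1996: 1996-11-26.
December 1996 — 4th Tuesday is 1996-12-24.
4th Tuesday of January 1997: 1997-01-28.
4th Tuesday of February 1997: 1997-02-25.

1997-02-25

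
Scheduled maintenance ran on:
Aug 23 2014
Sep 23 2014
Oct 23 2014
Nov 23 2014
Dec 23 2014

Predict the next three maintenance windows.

Gaps: 31, 30, 31, 30 days — not constant. Every event is on the 23rd of the month.
Pattern: the 23rd of each month.
January 2015: Jan 23 2015.
February 2015: Feb 23 2015.
March 2015: Mar 23 2015.

Jan 23 2015, Feb 23 2015, Mar 23 2015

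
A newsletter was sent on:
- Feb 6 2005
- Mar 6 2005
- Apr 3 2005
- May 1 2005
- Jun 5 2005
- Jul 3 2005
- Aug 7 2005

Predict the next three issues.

Sep 4 2005, Oct 2 2005, Nov 6 2005

These are Sundays at 28- or 35-day spacing (28, 28, 28, 35, 28, 35).
The pattern: 1st Sunday of the month.
September 2005 — 1st Sunday is Sep 4 2005.
1st Sunday of October 2005: Oct 2 2005.
1st Sunday of November 2005: Nov 6 2005.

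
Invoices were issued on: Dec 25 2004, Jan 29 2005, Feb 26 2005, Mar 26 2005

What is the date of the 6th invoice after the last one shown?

Every date is a Saturday; gaps 35, 28, 28 days.
Each is the last Saturday of its month (at least one falls on the 29th or later, ruling out '4th Saturday').
Last Saturday of April 2005: Apr 30 2005.
May 2005 ends with Saturday May 28 2005.
June 2005 ends with Saturday Jun 25 2005.
Last Saturday of July 2005: Jul 30 2005.
Last Saturday of August 2005: Aug 27 2005.
Last Saturday of September 2005: Sep 24 2005.

Sep 24 2005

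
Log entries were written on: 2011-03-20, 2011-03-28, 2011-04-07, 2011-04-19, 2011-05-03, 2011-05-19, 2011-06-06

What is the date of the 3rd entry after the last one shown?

Gaps: 8, 10, 12, 14, 16, 18 days — each gap is 2 larger than the previous one.
Next gap: 20 days. 2011-06-06 + 20 days = 2011-06-26.
Next gap: 22 days. 2011-06-26 + 22 days = 2011-07-18.
Next gap: 24 days. 2011-07-18 + 24 days = 2011-08-11.

2011-08-11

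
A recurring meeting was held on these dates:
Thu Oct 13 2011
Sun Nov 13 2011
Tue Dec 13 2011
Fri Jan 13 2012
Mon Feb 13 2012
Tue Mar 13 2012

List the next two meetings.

Fri Apr 13 2012, Sun May 13 2012

Gaps: 31, 30, 31, 31, 29 days — not constant. Every event is on the 13th of the month.
Pattern: the 13th of each month.
Next: April 2012 → Fri Apr 13 2012.
May 2012: Sun May 13 2012.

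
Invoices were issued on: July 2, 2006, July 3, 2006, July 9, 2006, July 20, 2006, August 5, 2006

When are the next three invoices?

Intervals are 1, 6, 11, 16 days — an arithmetic progression with common difference 5.
Next gap: 21 days. August 5, 2006 + 21 days = August 26, 2006.
Next gap: 26 days. August 26, 2006 + 26 days = September 21, 2006.
Next gap: 31 days. September 21, 2006 + 31 days = October 22, 2006.

August 26, 2006; September 21, 2006; October 22, 2006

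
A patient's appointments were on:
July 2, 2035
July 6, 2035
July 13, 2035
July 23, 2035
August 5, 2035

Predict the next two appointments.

Gaps: 4, 7, 10, 13 days — each gap is 3 larger than the previous one.
Next gap: 16 days. August 5, 2035 + 16 days = August 21, 2035.
Next gap: 19 days. August 21, 2035 + 19 days = September 9, 2035.

August 21, 2035; September 9, 2035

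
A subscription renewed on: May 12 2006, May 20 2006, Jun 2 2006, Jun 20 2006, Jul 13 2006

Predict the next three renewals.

Aug 10 2006, Sep 12 2006, Oct 20 2006

Gaps: 8, 13, 18, 23 days — each gap is 5 larger than the previous one.
Next gap: 28 days. Jul 13 2006 + 28 days = Aug 10 2006.
Next gap: 33 days. Aug 10 2006 + 33 days = Sep 12 2006.
Next gap: 38 days. Sep 12 2006 + 38 days = Oct 20 2006.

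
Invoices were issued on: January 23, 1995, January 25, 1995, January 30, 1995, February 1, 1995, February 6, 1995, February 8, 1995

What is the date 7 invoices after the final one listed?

March 6, 1995

Every event lands on a Monday or Wednesday (gaps cycle 2, 5, 2, 5, 2).
So the schedule is: every Monday and Wednesday.
The following Monday is February 13, 1995.
The following Wednesday is February 15, 1995.
The following Monday is February 20, 1995.
Next Wednesday: February 22, 1995.
Next Monday: February 27, 1995.
Next Wednesday: March 1, 1995.
The following Monday is March 6, 1995.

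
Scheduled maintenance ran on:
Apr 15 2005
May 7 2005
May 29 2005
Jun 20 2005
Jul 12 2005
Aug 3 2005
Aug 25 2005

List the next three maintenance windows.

Gaps between consecutive events: 22, 22, 22, 22, 22, 22 days — a constant 22-day interval.
Aug 25 2005 + 22 days = Sep 16 2005.
Sep 16 2005 + 22 days = Oct 8 2005.
Oct 8 2005 + 22 days = Oct 30 2005.

Sep 16 2005, Oct 8 2005, Oct 30 2005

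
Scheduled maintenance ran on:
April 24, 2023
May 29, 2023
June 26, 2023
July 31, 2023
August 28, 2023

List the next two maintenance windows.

September 25, 2023; October 30, 2023

These are Mondays with 35, 28, 35, 28-day gaps.
Each is the final Monday of its month — May 29, 2023 is past the 28th, so '4th Monday' doesn't fit.
Last Monday of September 2023: September 25, 2023.
October 2023 ends with Monday October 30, 2023.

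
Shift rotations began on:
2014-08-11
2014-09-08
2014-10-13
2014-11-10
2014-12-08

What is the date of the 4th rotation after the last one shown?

2015-04-13

All dates are Mondays, 28, 35, 28, 28 days apart.
Specifically, the 2nd Monday of each month.
2nd Monday of January 2015: 2015-01-12.
February 2015 — 2nd Monday is 2015-02-09.
March 2015 — 2nd Monday is 2015-03-09.
April 2015 — 2nd Monday is 2015-04-13.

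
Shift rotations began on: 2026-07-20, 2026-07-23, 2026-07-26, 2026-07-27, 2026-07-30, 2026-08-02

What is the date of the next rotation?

Every event lands on a Monday or Thursday or Sunday (gaps cycle 3, 3, 1, 3, 3).
So the schedule is: every Monday, Thursday and Sunday.
The following Monday is 2026-08-03.

2026-08-03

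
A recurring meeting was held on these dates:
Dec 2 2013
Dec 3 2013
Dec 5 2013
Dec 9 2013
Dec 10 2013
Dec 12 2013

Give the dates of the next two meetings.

Dec 16 2013, Dec 17 2013

The gap pattern 1, 2, 4, 1, 2 repeats every 3 events.
These are the Mondays, Tuesdays and Thursdays of each week.
Next Monday: Dec 16 2013.
Next Tuesday: Dec 17 2013.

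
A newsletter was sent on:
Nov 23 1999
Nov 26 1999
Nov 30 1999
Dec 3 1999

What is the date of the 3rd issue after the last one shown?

The gap pattern 3, 4, 3 repeats every 2 events.
These are the Tuesdays and Fridays of each week.
The following Tuesday is Dec 7 1999.
Next Friday: Dec 10 1999.
Next Tuesday: Dec 14 1999.

Dec 14 1999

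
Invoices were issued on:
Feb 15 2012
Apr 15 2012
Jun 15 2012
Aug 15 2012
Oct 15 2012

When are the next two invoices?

Dec 15 2012, Feb 15 2013

Each date is the 15th; the gaps (60, 61, 61, 61) track the month lengths.
The rule is the 15th of every 2 months.
December 2012: Dec 15 2012.
February 2013: Feb 15 2013.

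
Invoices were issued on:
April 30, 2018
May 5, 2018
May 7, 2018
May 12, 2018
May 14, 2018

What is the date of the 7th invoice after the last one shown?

June 9, 2018

Every event lands on a Monday or Saturday (gaps cycle 5, 2, 5, 2).
So the schedule is: every Monday and Saturday.
Next Saturday: May 19, 2018.
The following Monday is May 21, 2018.
The following Saturday is May 26, 2018.
The following Monday is May 28, 2018.
The following Saturday is June 2, 2018.
Next Monday: June 4, 2018.
Next Saturday: June 9, 2018.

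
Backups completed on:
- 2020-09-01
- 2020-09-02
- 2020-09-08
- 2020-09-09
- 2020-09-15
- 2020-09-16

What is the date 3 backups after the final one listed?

The gap pattern 1, 6, 1, 6, 1 repeats every 2 events.
These are the Tuesdays and Wednesdays of each week.
The following Tuesday is 2020-09-22.
The following Wednesday is 2020-09-23.
The following Tuesday is 2020-09-29.

2020-09-29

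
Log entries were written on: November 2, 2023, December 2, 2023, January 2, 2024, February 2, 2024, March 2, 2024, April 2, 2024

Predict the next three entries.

May 2, 2024; June 2, 2024; July 2, 2024

Each date is the 2nd; the gaps (30, 31, 31, 29, 31) track the month lengths.
The rule is the 2nd of each month.
May 2024: May 2, 2024.
June 2024: June 2, 2024.
Next: July 2024 → July 2, 2024.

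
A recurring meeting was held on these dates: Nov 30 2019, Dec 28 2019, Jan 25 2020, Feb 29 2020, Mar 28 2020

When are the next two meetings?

Every date is a Saturday; gaps 28, 28, 35, 28 days.
Each is the last Saturday of its month (at least one falls on the 29th or later, ruling out '4th Saturday').
Last Saturday of April 2020: Apr 25 2020.
May 2020 ends with Saturday May 30 2020.

Apr 25 2020, May 30 2020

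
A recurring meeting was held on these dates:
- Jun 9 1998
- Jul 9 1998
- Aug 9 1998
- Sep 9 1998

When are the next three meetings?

Oct 9 1998, Nov 9 1998, Dec 9 1998

Each date is the 9th; the gaps (30, 31, 31) track the month lengths.
The rule is the 9th of each month.
Next: October 1998 → Oct 9 1998.
November 1998: Nov 9 1998.
December 1998: Dec 9 1998.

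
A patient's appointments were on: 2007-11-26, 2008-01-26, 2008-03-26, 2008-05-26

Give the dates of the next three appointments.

2008-07-26, 2008-09-26, 2008-11-26

The day-of-month is always 26 (61, 60, 61 days between events).
So this recurs on the 26th of every 2 months.
July 2008: 2008-07-26.
September 2008: 2008-09-26.
Next: November 2008 → 2008-11-26.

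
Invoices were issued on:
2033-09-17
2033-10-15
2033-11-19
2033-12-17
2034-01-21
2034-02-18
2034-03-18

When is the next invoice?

2034-04-15

These are Saturdays at 28- or 35-day spacing (28, 35, 28, 35, 28, 28).
The pattern: 3rd Saturday of the month.
3rd Saturday of April 2034: 2034-04-15.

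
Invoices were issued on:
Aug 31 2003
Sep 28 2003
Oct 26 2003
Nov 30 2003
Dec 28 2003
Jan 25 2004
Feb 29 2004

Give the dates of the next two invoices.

All Sundays; the gaps (28, 28, 35, 28, 28, 35) vary with month length.
This is the last Sunday of each month.
Last Sunday of March 2004: Mar 28 2004.
April 2004 ends with Sunday Apr 25 2004.

Mar 28 2004, Apr 25 2004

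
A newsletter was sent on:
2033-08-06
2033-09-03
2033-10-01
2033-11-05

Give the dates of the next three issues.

These are Saturdays at 28- or 35-day spacing (28, 28, 35).
The pattern: 1st Saturday of the month.
December 2033 — 1st Saturday is 2033-12-03.
January 2034 — 1st Saturday is 2034-01-07.
1st Saturday of February 2034: 2034-02-04.

2033-12-03, 2034-01-07, 2034-02-04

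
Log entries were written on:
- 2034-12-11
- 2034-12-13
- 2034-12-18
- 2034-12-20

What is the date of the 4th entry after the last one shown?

Gaps: 2, 5, 2 days — not constant, but cyclic with period 2.
The events fall on every Monday and Wednesday.
The following Monday is 2034-12-25.
The following Wednesday is 2034-12-27.
Next Monday: 2035-01-01.
Next Wednesday: 2035-01-03.

2035-01-03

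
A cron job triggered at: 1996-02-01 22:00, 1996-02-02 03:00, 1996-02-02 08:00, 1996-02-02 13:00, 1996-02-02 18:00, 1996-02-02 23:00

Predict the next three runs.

The interval is a steady 5 hours (5, 5, 5, 5, 5).
1996-02-02 23:00 + 5 h = 1996-02-03 04:00.
1996-02-03 04:00 + 5 h = 1996-02-03 09:00.
1996-02-03 09:00 + 5 h = 1996-02-03 14:00.

1996-02-03 04:00, 1996-02-03 09:00, 1996-02-03 14:00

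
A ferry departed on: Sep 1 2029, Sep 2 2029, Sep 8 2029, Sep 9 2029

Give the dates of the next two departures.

The gap pattern 1, 6, 1 repeats every 2 events.
These are the Saturdays and Sundays of each week.
Next Saturday: Sep 15 2029.
The following Sunday is Sep 16 2029.

Sep 15 2029, Sep 16 2029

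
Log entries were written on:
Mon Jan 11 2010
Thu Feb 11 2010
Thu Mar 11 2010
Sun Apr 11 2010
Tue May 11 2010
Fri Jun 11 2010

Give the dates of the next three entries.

Sun Jul 11 2010, Wed Aug 11 2010, Sat Sep 11 2010

The day-of-month is always 11 (31, 28, 31, 30, 31 days between events).
So this recurs on the 11th of each month.
July 2010: Sun Jul 11 2010.
Next: August 2010 → Wed Aug 11 2010.
September 2010: Sat Sep 11 2010.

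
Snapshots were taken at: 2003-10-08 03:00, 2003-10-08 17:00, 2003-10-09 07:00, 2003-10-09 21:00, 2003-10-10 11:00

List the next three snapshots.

Spacing: 14, 14, 14, 14 h — constant 14 h.
2003-10-10 11:00 + 14 h = 2003-10-11 01:00.
2003-10-11 01:00 + 14 h = 2003-10-11 15:00.
2003-10-11 15:00 + 14 h = 2003-10-12 05:00.

2003-10-11 01:00, 2003-10-11 15:00, 2003-10-12 05:00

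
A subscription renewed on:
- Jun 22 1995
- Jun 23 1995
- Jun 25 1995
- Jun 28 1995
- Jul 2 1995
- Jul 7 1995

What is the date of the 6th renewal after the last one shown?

Intervals are 1, 2, 3, 4, 5 days — an arithmetic progression with common difference 1.
Next gap: 6 days. Jul 7 1995 + 6 days = Jul 13 1995.
Next gap: 7 days. Jul 13 1995 + 7 days = Jul 20 1995.
Next gap: 8 days. Jul 20 1995 + 8 days = Jul 28 1995.
Next gap: 9 days. Jul 28 1995 + 9 days = Aug 6 1995.
Next gap: 10 days. Aug 6 1995 + 10 days = Aug 16 1995.
Next gap: 11 days. Aug 16 1995 + 11 days = Aug 27 1995.

Aug 27 1995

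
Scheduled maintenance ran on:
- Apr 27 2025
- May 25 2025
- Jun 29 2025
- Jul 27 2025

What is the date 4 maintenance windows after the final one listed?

Nov 30 2025

All Sundays; the gaps (28, 35, 28) vary with month length.
This is the last Sunday of each month.
Last Sunday of August 2025: Aug 31 2025.
Last Sunday of September 2025: Sep 28 2025.
October 2025 ends with Sunday Oct 26 2025.
November 2025 ends with Sunday Nov 30 2025.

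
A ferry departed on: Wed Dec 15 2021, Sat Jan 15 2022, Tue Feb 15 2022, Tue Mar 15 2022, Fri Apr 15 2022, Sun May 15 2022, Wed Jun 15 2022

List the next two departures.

Gaps: 31, 31, 28, 31, 30, 31 days — not constant. Every event is on the 15th of the month.
Pattern: the 15th of each month.
July 2022: Fri Jul 15 2022.
August 2022: Mon Aug 15 2022.

Fri Jul 15 2022, Mon Aug 15 2022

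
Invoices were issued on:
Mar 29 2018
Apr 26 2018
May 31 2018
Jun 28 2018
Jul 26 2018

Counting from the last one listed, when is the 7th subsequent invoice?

Feb 28 2019

All Thursdays; the gaps (28, 35, 28, 28) vary with month length.
This is the last Thursday of each month.
August 2018 ends with Thursday Aug 30 2018.
September 2018 ends with Thursday Sep 27 2018.
October 2018 ends with Thursday Oct 25 2018.
November 2018 ends with Thursday Nov 29 2018.
December 2018 ends with Thursday Dec 27 2018.
Last Thursday of January 2019: Jan 31 2019.
Last Thursday of February 2019: Feb 28 2019.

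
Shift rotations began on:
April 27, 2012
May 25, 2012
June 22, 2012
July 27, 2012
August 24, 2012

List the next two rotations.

September 28, 2012; October 26, 2012

All dates are Fridays, 28, 28, 35, 28 days apart.
Specifically, the 4th Friday of each month.
September 2012 — 4th Friday is September 28, 2012.
October 2012 — 4th Friday is October 26, 2012.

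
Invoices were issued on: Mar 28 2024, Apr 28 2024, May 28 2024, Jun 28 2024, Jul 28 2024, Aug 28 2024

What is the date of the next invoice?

Sep 28 2024

Each date is the 28th; the gaps (31, 30, 31, 30, 31) track the month lengths.
The rule is the 28th of each month.
September 2024: Sep 28 2024.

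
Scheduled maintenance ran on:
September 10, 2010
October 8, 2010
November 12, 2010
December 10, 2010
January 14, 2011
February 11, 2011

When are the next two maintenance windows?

Gaps: 28, 35, 28, 35, 28 days — a mix of 28 and 35. Every date is a Friday.
Each is the 2nd Friday of its month.
2nd Friday of March 2011: March 11, 2011.
2nd Friday of April 2011: April 8, 2011.

March 11, 2011; April 8, 2011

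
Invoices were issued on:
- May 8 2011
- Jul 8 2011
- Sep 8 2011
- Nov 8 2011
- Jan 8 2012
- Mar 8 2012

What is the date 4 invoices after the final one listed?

The day-of-month is always 8 (61, 62, 61, 61, 60 days between events).
So this recurs on the 8th of every 2 months.
May 2012: May 8 2012.
Next: July 2012 → Jul 8 2012.
Next: September 2012 → Sep 8 2012.
Next: November 2012 → Nov 8 2012.

Nov 8 2012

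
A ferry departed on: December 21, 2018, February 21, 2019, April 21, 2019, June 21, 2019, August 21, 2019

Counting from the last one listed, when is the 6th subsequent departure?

The day-of-month is always 21 (62, 59, 61, 61 days between events).
So this recurs on the 21st of every 2 months.
Next: October 2019 → October 21, 2019.
December 2019: December 21, 2019.
February 2020: February 21, 2020.
Next: April 2020 → April 21, 2020.
June 2020: June 21, 2020.
Next: August 2020 → August 21, 2020.

August 21, 2020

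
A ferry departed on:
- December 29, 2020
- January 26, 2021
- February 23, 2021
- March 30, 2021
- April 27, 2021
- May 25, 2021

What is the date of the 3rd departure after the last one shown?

These are Tuesdays with 28, 28, 35, 28, 28-day gaps.
Each is the final Tuesday of its month — December 29, 2020 is past the 28th, so '4th Tuesday' doesn't fit.
June 2021 ends with Tuesday June 29, 2021.
Last Tuesday of July 2021: July 27, 2021.
Last Tuesday of August 2021: August 31, 2021.

August 31, 2021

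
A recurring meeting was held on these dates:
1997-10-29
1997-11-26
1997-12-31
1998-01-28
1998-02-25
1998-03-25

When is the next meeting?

These are Wednesdays with 28, 35, 28, 28, 28-day gaps.
Each is the final Wednesday of its month — 1997-10-29 is past the 28th, so '4th Wednesday' doesn't fit.
April 1998 ends with Wednesday 1998-04-29.

1998-04-29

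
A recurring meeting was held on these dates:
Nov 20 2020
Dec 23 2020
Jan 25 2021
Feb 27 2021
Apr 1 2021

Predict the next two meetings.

May 4 2021, Jun 6 2021

Every event comes 33 days after the last (33, 33, 33, 33).
Apr 1 2021 + 33 days = May 4 2021.
May 4 2021 + 33 days = Jun 6 2021.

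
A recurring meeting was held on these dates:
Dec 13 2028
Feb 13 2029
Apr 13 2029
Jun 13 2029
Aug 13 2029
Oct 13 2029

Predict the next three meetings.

Dec 13 2029, Feb 13 2030, Apr 13 2030

Each date is the 13th; the gaps (62, 59, 61, 61, 61) track the month lengths.
The rule is the 13th of every 2 months.
Next: December 2029 → Dec 13 2029.
February 2030: Feb 13 2030.
Next: April 2030 → Apr 13 2030.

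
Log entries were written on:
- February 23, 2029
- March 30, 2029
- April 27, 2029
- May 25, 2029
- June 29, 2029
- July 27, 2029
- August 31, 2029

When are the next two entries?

September 28, 2029; October 26, 2029

All Fridays; the gaps (35, 28, 28, 35, 28, 35) vary with month length.
This is the last Friday of each month.
September 2029 ends with Friday September 28, 2029.
October 2029 ends with Friday October 26, 2029.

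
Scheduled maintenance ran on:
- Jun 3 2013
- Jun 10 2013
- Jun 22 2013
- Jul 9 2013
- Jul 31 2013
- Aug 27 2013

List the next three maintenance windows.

The spacing grows by 5 each time: 7, 12, 17, 22, 27 days.
Next gap: 32 days. Aug 27 2013 + 32 days = Sep 28 2013.
Next gap: 37 days. Sep 28 2013 + 37 days = Nov 4 2013.
Next gap: 42 days. Nov 4 2013 + 42 days = Dec 16 2013.

Sep 28 2013, Nov 4 2013, Dec 16 2013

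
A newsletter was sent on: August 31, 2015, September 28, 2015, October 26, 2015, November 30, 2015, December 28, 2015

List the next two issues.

All Mondays; the gaps (28, 28, 35, 28) vary with month length.
This is the last Monday of each month.
January 2016 ends with Monday January 25, 2016.
February 2016 ends with Monday February 29, 2016.

January 25, 2016; February 29, 2016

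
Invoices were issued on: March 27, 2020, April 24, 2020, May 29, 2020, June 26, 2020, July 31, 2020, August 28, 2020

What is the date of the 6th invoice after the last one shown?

February 26, 2021

All Fridays; the gaps (28, 35, 28, 35, 28) vary with month length.
This is the last Friday of each month.
Last Friday of September 2020: September 25, 2020.
Last Friday of October 2020: October 30, 2020.
Last Friday of November 2020: November 27, 2020.
December 2020 ends with Friday December 25, 2020.
January 2021 ends with Friday January 29, 2021.
February 2021 ends with Friday February 26, 2021.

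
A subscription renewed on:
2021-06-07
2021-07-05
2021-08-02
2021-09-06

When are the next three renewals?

2021-10-04, 2021-11-01, 2021-12-06

These are Mondays at 28- or 35-day spacing (28, 28, 35).
The pattern: 1st Monday of the month.
1st Monday of October 2021: 2021-10-04.
November 2021 — 1st Monday is 2021-11-01.
December 2021 — 1st Monday is 2021-12-06.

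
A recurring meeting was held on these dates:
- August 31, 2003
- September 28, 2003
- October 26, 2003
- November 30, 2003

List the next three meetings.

December 28, 2003; January 25, 2004; February 29, 2004

Every date is a Sunday; gaps 28, 28, 35 days.
Each is the last Sunday of its month (at least one falls on the 29th or later, ruling out '4th Sunday').
Last Sunday of December 2003: December 28, 2003.
Last Sunday of January 2004: January 25, 2004.
Last Sunday of February 2004: February 29, 2004.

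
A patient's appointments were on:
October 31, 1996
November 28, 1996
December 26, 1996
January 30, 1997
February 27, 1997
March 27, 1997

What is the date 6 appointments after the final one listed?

September 25, 1997

These are Thursdays with 28, 28, 35, 28, 28-day gaps.
Each is the final Thursday of its month — October 31, 1996 is past the 28th, so '4th Thursday' doesn't fit.
Last Thursday of April 1997: April 24, 1997.
Last Thursday of May 1997: May 29, 1997.
Last Thursday of June 1997: June 26, 1997.
July 1997 ends with Thursday July 31, 1997.
Last Thursday of August 1997: August 28, 1997.
September 1997 ends with Thursday September 25, 1997.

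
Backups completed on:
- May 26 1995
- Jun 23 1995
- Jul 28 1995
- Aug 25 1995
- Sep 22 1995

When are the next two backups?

Oct 27 1995, Nov 24 1995

These are Fridays at 28- or 35-day spacing (28, 35, 28, 28).
The pattern: 4th Friday of the month.
4th Friday of October 1995: Oct 27 1995.
November 1995 — 4th Friday is Nov 24 1995.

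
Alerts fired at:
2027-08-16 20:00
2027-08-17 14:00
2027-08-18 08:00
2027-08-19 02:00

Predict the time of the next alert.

Spacing: 18, 18, 18 h — constant 18 h.
2027-08-19 02:00 + 18 h = 2027-08-19 20:00.

2027-08-19 20:00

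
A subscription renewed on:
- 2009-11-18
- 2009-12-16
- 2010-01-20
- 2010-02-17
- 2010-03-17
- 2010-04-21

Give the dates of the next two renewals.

2010-05-19, 2010-06-16

All dates are Wednesdays, 28, 35, 28, 28, 35 days apart.
Specifically, the 3rd Wednesday of each month.
3rd Wednesday of May 2010: 2010-05-19.
June 2010 — 3rd Wednesday is 2010-06-16.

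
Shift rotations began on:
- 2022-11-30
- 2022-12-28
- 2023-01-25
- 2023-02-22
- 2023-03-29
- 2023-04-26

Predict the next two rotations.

These are Wednesdays with 28, 28, 28, 35, 28-day gaps.
Each is the final Wednesday of its month — 2022-11-30 is past the 28th, so '4th Wednesday' doesn't fit.
May 2023 ends with Wednesday 2023-05-31.
June 2023 ends with Wednesday 2023-06-28.

2023-05-31, 2023-06-28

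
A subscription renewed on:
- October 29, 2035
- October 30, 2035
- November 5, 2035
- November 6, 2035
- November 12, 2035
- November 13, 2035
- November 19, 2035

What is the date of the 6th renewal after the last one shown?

December 10, 2035

The gap pattern 1, 6, 1, 6, 1, 6 repeats every 2 events.
These are the Mondays and Tuesdays of each week.
The following Tuesday is November 20, 2035.
Next Monday: November 26, 2035.
Next Tuesday: November 27, 2035.
The following Monday is December 3, 2035.
The following Tuesday is December 4, 2035.
The following Monday is December 10, 2035.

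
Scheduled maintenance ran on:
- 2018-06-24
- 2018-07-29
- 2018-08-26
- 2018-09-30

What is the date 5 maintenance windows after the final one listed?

2019-02-24

All Sundays; the gaps (35, 28, 35) vary with month length.
This is the last Sunday of each month.
Last Sunday of October 2018: 2018-10-28.
Last Sunday of November 2018: 2018-11-25.
Last Sunday of December 2018: 2018-12-30.
Last Sunday of January 2019: 2019-01-27.
February 2019 ends with Sunday 2019-02-24.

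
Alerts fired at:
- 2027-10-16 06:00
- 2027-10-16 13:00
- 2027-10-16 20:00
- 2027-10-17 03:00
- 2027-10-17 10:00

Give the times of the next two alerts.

Spacing: 7, 7, 7, 7 h — constant 7 h.
2027-10-17 10:00 + 7 h = 2027-10-17 17:00.
2027-10-17 17:00 + 7 h = 2027-10-18 00:00.

2027-10-17 17:00, 2027-10-18 00:00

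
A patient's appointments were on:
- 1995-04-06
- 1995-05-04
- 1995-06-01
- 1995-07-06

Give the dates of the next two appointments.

1995-08-03, 1995-09-07

Gaps: 28, 28, 35 days — a mix of 28 and 35. Every date is a Thursday.
Each is the 1st Thursday of its month.
August 1995 — 1st Thursday is 1995-08-03.
1st Thursday of September 1995: 1995-09-07.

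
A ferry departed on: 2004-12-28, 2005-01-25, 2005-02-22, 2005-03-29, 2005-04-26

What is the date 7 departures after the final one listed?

2005-11-29

These are Tuesdays with 28, 28, 35, 28-day gaps.
Each is the final Tuesday of its month — 2005-03-29 is past the 28th, so '4th Tuesday' doesn't fit.
May 2005 ends with Tuesday 2005-05-31.
Last Tuesday of June 2005: 2005-06-28.
Last Tuesday of July 2005: 2005-07-26.
Last Tuesday of August 2005: 2005-08-30.
Last Tuesday of September 2005: 2005-09-27.
Last Tuesday of October 2005: 2005-10-25.
November 2005 ends with Tuesday 2005-11-29.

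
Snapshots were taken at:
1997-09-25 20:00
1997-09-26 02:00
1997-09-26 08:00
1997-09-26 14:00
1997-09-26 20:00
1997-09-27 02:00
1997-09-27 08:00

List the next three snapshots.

1997-09-27 14:00, 1997-09-27 20:00, 1997-09-28 02:00

The interval is a steady 6 hours (6, 6, 6, 6, 6, 6).
1997-09-27 08:00 + 6 h = 1997-09-27 14:00.
1997-09-27 14:00 + 6 h = 1997-09-27 20:00.
1997-09-27 20:00 + 6 h = 1997-09-28 02:00.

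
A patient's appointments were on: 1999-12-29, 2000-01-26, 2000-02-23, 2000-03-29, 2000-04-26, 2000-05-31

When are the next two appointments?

2000-06-28, 2000-07-26

All Wednesdays; the gaps (28, 28, 35, 28, 35) vary with month length.
This is the last Wednesday of each month.
Last Wednesday of June 2000: 2000-06-28.
Last Wednesday of July 2000: 2000-07-26.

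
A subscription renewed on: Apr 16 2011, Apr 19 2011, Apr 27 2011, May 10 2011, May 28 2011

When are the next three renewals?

Jun 20 2011, Jul 18 2011, Aug 20 2011

The spacing grows by 5 each time: 3, 8, 13, 18 days.
Next gap: 23 days. May 28 2011 + 23 days = Jun 20 2011.
Next gap: 28 days. Jun 20 2011 + 28 days = Jul 18 2011.
Next gap: 33 days. Jul 18 2011 + 33 days = Aug 20 2011.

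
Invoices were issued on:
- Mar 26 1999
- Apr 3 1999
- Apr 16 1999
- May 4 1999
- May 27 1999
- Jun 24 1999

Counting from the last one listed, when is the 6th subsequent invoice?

The spacing grows by 5 each time: 8, 13, 18, 23, 28 days.
Next gap: 33 days. Jun 24 1999 + 33 days = Jul 27 1999.
Next gap: 38 days. Jul 27 1999 + 38 days = Sep 3 1999.
Next gap: 43 days. Sep 3 1999 + 43 days = Oct 16 1999.
Next gap: 48 days. Oct 16 1999 + 48 days = Dec 3 1999.
Next gap: 53 days. Dec 3 1999 + 53 days = Jan 25 2000.
Next gap: 58 days. Jan 25 2000 + 58 days = Mar 23 2000.

Mar 23 2000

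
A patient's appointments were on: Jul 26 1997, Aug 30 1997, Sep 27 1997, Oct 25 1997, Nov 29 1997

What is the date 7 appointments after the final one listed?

All Saturdays; the gaps (35, 28, 28, 35) vary with month length.
This is the last Saturday of each month.
December 1997 ends with Saturday Dec 27 1997.
January 1998 ends with Saturday Jan 31 1998.
Last Saturday of February 1998: Feb 28 1998.
Last Saturday of March 1998: Mar 28 1998.
April 1998 ends with Saturday Apr 25 1998.
May 1998 ends with Saturday May 30 1998.
June 1998 ends with Saturday Jun 27 1998.

Jun 27 1998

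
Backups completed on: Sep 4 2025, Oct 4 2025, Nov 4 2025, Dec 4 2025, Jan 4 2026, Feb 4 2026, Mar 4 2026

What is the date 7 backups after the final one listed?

The day-of-month is always 4 (30, 31, 30, 31, 31, 28 days between events).
So this recurs on the 4th of each month.
April 2026: Apr 4 2026.
Next: May 2026 → May 4 2026.
Next: June 2026 → Jun 4 2026.
July 2026: Jul 4 2026.
Next: August 2026 → Aug 4 2026.
September 2026: Sep 4 2026.
October 2026: Oct 4 2026.

Oct 4 2026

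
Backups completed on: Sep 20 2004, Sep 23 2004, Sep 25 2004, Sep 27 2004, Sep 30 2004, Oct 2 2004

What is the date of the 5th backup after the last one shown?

Every event lands on a Monday or Thursday or Saturday (gaps cycle 3, 2, 2, 3, 2).
So the schedule is: every Monday, Thursday and Saturday.
Next Monday: Oct 4 2004.
The following Thursday is Oct 7 2004.
The following Saturday is Oct 9 2004.
The following Monday is Oct 11 2004.
Next Thursday: Oct 14 2004.

Oct 14 2004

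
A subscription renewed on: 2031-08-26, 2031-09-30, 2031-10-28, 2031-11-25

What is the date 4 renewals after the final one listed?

All Tuesdays; the gaps (35, 28, 28) vary with month length.
This is the last Tuesday of each month.
Last Tuesday of December 2031: 2031-12-30.
January 2032 ends with Tuesday 2032-01-27.
Last Tuesday of February 2032: 2032-02-24.
March 2032 ends with Tuesday 2032-03-30.

2032-03-30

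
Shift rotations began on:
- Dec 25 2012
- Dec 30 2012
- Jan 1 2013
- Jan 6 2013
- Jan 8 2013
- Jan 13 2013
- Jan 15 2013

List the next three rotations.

Jan 20 2013, Jan 22 2013, Jan 27 2013

The gap pattern 5, 2, 5, 2, 5, 2 repeats every 2 events.
These are the Tuesdays and Sundays of each week.
The following Sunday is Jan 20 2013.
The following Tuesday is Jan 22 2013.
The following Sunday is Jan 27 2013.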